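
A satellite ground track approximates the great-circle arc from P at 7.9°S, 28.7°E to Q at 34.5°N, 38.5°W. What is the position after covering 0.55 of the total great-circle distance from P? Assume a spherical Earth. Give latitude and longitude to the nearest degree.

Convert each endpoint to a unit vector on the sphere (x = cos φ cos λ, y = cos φ sin λ, z = sin φ).
The central angle between the endpoints is δ = arccos(p₁·p₂) ≈ 1.330 rad (76.2°).
Interpolate at f = 0.55 with slerp weights a = sin((1−f)δ)/sin δ ≈ 0.580, b = sin(fδ)/sin δ ≈ 0.688.
p = a·p₁ + b·p₂ ≈ (0.948, -0.077, 0.310); φ = arcsin(p_z) ≈ 18.05°, λ = atan2(p_y, p_x) ≈ -4.64°.

≈ 18°N, 5°W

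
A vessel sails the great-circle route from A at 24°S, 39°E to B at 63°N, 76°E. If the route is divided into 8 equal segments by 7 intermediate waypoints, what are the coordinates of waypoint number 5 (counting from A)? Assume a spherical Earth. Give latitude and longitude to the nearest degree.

From cos δ = sin φ₁ sin φ₂ + cos φ₁ cos φ₂ cos Δλ, the central angle is δ ≈ 1.602 rad (91.8°).
Interpolate at f = 5/8 with slerp weights a = sin((1−f)δ)/sin δ ≈ 0.566, b = sin(fδ)/sin δ ≈ 0.843.
p = a·p₁ + b·p₂ ≈ (0.494, 0.696, 0.521); φ = arcsin(p_z) ≈ 31.38°, λ = atan2(p_y, p_x) ≈ 54.64°.

≈ 31°N, 55°E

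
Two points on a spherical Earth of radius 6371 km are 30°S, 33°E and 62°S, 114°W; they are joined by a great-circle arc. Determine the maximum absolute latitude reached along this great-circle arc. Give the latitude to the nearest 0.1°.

The great circle lies in the plane with unit normal n̂ = (p₁ × p₂)/|p₁ × p₂|.
Here n̂_z ≈ -0.223; the vertex latitude is φ_max = arccos|n̂_z| ≈ 77.1°.
Check via Clairaut: cos φ_max = |cos φ₁| · sin C = cos(30.0°)·sin(165.1°) ≈ 0.223, again giving ≈ 77.1°.

≈ 77.1°S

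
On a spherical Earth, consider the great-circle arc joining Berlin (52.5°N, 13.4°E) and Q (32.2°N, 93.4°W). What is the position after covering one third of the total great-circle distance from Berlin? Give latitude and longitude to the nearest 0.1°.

The haversine formula gives a central angle δ ≈ 1.293 rad (74.1°) between the endpoints.
Interpolate at f = 1/3 with slerp weights a = sin((1−f)δ)/sin δ ≈ 0.789, b = sin(fδ)/sin δ ≈ 0.435.
p = a·p₁ + b·p₂ ≈ (0.446, -0.256, 0.858); φ = arcsin(p_z) ≈ 59.08°, λ = atan2(p_y, p_x) ≈ -29.84°.

≈ (59.1°N, 29.8°W)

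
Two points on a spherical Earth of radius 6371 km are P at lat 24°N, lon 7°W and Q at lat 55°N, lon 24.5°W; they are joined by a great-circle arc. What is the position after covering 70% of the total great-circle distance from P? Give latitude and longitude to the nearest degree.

≈ lat 46°N, lon 17°W

Convert each endpoint to a unit vector on the sphere (x = cos φ cos λ, y = cos φ sin λ, z = sin φ).
The central angle between the endpoints is δ = arccos(p₁·p₂) ≈ 0.586 rad (33.6°).
Interpolate at f = 0.70 with slerp weights a = sin((1−f)δ)/sin δ ≈ 0.316, b = sin(fδ)/sin δ ≈ 0.721.
p = a·p₁ + b·p₂ ≈ (0.663, -0.207, 0.719); φ = arcsin(p_z) ≈ 46.00°, λ = atan2(p_y, p_x) ≈ -17.31°.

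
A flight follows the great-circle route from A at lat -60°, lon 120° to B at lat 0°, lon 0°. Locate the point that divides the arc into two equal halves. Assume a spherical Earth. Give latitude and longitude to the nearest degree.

≈ lat -45°, lon 30°

Convert each endpoint to a unit vector on the sphere (x = cos φ cos λ, y = cos φ sin λ, z = sin φ).
The central angle between the endpoints is δ = arccos(p₁·p₂) ≈ 1.823 rad (104.5°).
Interpolate at f = 1/2 with slerp weights a = sin((1−f)δ)/sin δ ≈ 0.816, b = sin(fδ)/sin δ ≈ 0.816.
p = a·p₁ + b·p₂ ≈ (0.612, 0.354, -0.707); φ = arcsin(p_z) ≈ -45.00°, λ = atan2(p_y, p_x) ≈ 30.00°.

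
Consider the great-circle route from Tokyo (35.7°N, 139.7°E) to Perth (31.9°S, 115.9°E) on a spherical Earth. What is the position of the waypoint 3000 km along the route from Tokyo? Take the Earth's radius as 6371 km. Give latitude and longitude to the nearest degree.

Convert each endpoint to a unit vector on the sphere (x = cos φ cos λ, y = cos φ sin λ, z = sin φ).
The central angle between the endpoints is δ = arccos(p₁·p₂) ≈ 1.242 rad (71.2°). The total great-circle distance is δ·R ≈ 1.242 × 6371 ≈ 7916 km, so the target fraction is f = 3000/7916 ≈ 0.379.
Interpolate at f ≈ 0.379 with slerp weights a = sin((1−f)δ)/sin δ ≈ 0.737, b = sin(fδ)/sin δ ≈ 0.479.
p = a·p₁ + b·p₂ ≈ (-0.634, 0.753, 0.177); φ = arcsin(p_z) ≈ 10.17°, λ = atan2(p_y, p_x) ≈ 130.10°.

≈ (10°N, 130°E)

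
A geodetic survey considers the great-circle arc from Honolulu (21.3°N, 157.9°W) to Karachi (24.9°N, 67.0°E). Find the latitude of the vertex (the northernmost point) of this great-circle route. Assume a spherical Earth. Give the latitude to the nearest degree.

The great circle lies in the plane with unit normal n̂ = (p₁ × p₂)/|p₁ × p₂|.
Here n̂_z ≈ -0.666; the vertex latitude is φ_max = arccos|n̂_z| ≈ 48.2°.
Check via Clairaut: cos φ_max = |cos φ₁| · sin C = cos(21.3°)·sin(45.7°) ≈ 0.666, again giving ≈ 48.2°.

≈ 48°N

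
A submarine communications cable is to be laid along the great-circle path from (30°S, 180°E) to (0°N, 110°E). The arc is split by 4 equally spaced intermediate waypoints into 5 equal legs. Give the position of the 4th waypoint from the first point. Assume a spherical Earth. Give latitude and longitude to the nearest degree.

Write both endpoints as unit vectors p₁, p₂ with components (cos φ cos λ, cos φ sin λ, sin φ).
The central angle between the endpoints is δ = arccos(p₁·p₂) ≈ 1.270 rad (72.8°).
Interpolate at f = 4/5 with slerp weights a = sin((1−f)δ)/sin δ ≈ 0.263, b = sin(fδ)/sin δ ≈ 0.890.
p = a·p₁ + b·p₂ ≈ (-0.532, 0.836, -0.132); φ = arcsin(p_z) ≈ -7.56°, λ = atan2(p_y, p_x) ≈ 122.47°.

≈ (8°S, 122°E)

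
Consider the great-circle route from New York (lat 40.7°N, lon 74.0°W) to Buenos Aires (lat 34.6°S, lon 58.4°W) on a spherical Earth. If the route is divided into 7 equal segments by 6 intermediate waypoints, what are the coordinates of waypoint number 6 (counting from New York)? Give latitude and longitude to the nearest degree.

Write both endpoints as unit vectors p₁, p₂ with components (cos φ cos λ, cos φ sin λ, sin φ).
The central angle between the endpoints is δ = arccos(p₁·p₂) ≈ 1.338 rad (76.7°).
Interpolate at f = 6/7 with slerp weights a = sin((1−f)δ)/sin δ ≈ 0.195, b = sin(fδ)/sin δ ≈ 0.937.
p = a·p₁ + b·p₂ ≈ (0.445, -0.799, -0.405); φ = arcsin(p_z) ≈ -23.87°, λ = atan2(p_y, p_x) ≈ -60.89°.

≈ lat 24°S, lon 61°W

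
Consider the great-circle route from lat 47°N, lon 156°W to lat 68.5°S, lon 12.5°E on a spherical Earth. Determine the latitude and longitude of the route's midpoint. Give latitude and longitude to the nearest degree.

≈ lat 31°S, lon 143°W

Convert each endpoint to a unit vector on the sphere (x = cos φ cos λ, y = cos φ sin λ, z = sin φ).
The central angle between the endpoints is δ = arccos(p₁·p₂) ≈ 2.753 rad (157.7°).
Interpolate at f = 1/2 with slerp weights a = sin((1−f)δ)/sin δ ≈ 2.589, b = sin(fδ)/sin δ ≈ 2.589.
p = a·p₁ + b·p₂ ≈ (-0.687, -0.513, -0.515); φ = arcsin(p_z) ≈ -31.02°, λ = atan2(p_y, p_x) ≈ -143.25°.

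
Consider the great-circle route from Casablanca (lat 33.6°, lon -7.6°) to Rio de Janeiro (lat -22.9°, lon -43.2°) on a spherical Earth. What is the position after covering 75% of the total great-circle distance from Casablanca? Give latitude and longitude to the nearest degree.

≈ lat -9°, lon -34°

From cos δ = sin φ₁ sin φ₂ + cos φ₁ cos φ₂ cos Δλ, the central angle is δ ≈ 1.150 rad (65.9°).
Interpolate at f = 0.75 with slerp weights a = sin((1−f)δ)/sin δ ≈ 0.311, b = sin(fδ)/sin δ ≈ 0.832.
p = a·p₁ + b·p₂ ≈ (0.815, -0.559, -0.152); φ = arcsin(p_z) ≈ -8.73°, λ = atan2(p_y, p_x) ≈ -34.43°.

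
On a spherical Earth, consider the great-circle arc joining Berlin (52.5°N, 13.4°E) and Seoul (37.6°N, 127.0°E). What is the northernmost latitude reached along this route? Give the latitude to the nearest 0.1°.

The great circle lies in the plane with unit normal n̂ = (p₁ × p₂)/|p₁ × p₂|.
Here n̂_z ≈ +0.462; the vertex latitude is φ_max = arccos|n̂_z| ≈ 62.5°.
Check via Clairaut: cos φ_max = |cos φ₁| · sin C = cos(52.5°)·sin(49.4°) ≈ 0.462, again giving ≈ 62.5°.

≈ 62.5°N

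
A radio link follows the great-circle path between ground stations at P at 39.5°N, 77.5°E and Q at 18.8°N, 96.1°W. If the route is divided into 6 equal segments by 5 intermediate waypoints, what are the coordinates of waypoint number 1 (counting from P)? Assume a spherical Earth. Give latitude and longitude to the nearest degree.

≈ 60°N, 73°E

From cos δ = sin φ₁ sin φ₂ + cos φ₁ cos φ₂ cos Δλ, the central angle is δ ≈ 2.119 rad (121.4°).
Interpolate at f = 1/6 with slerp weights a = sin((1−f)δ)/sin δ ≈ 1.149, b = sin(fδ)/sin δ ≈ 0.405.
p = a·p₁ + b·p₂ ≈ (0.151, 0.484, 0.862); φ = arcsin(p_z) ≈ 59.50°, λ = atan2(p_y, p_x) ≈ 72.67°.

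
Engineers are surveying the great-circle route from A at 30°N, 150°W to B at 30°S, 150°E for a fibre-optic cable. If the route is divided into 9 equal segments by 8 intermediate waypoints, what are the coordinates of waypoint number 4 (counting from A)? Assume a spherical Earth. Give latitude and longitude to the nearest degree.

≈ 3°N, 177°W

Write both endpoints as unit vectors p₁, p₂ with components (cos φ cos λ, cos φ sin λ, sin φ).
The central angle between the endpoints is δ = arccos(p₁·p₂) ≈ 1.445 rad (82.8°).
Interpolate at f = 4/9 with slerp weights a = sin((1−f)δ)/sin δ ≈ 0.725, b = sin(fδ)/sin δ ≈ 0.604.
p = a·p₁ + b·p₂ ≈ (-0.997, -0.053, 0.061); φ = arcsin(p_z) ≈ 3.48°, λ = atan2(p_y, p_x) ≈ -176.98°.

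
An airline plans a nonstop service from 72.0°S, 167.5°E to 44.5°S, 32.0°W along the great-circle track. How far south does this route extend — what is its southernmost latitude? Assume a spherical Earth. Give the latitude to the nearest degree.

≈ 85°S

The great circle lies in the plane with unit normal n̂ = (p₁ × p₂)/|p₁ × p₂|.
Here n̂_z ≈ +0.083; the vertex latitude is φ_max = arccos|n̂_z| ≈ 85.3°.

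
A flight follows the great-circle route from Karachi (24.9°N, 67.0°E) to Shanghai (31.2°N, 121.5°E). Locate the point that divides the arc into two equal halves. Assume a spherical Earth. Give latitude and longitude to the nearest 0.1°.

From cos δ = sin φ₁ sin φ₂ + cos φ₁ cos φ₂ cos Δλ, the central angle is δ ≈ 0.838 rad (48.0°).
Interpolate at f = 1/2 with slerp weights a = sin((1−f)δ)/sin δ ≈ 0.547, b = sin(fδ)/sin δ ≈ 0.547.
p = a·p₁ + b·p₂ ≈ (-0.051, 0.856, 0.514); φ = arcsin(p_z) ≈ 30.93°, λ = atan2(p_y, p_x) ≈ 93.38°.

≈ (30.9°N, 93.4°E)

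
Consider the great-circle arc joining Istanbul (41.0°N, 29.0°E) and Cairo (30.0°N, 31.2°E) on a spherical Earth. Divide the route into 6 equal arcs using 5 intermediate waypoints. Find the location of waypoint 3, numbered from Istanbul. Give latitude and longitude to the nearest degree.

≈ 36°N, 30°E

Write both endpoints as unit vectors p₁, p₂ with components (cos φ cos λ, cos φ sin λ, sin φ).
The central angle between the endpoints is δ = arccos(p₁·p₂) ≈ 0.194 rad (11.1°).
Interpolate at f = 3/6 with slerp weights a = sin((1−f)δ)/sin δ ≈ 0.502, b = sin(fδ)/sin δ ≈ 0.502.
p = a·p₁ + b·p₂ ≈ (0.704, 0.409, 0.581); φ = arcsin(p_z) ≈ 35.50°, λ = atan2(p_y, p_x) ≈ 30.18°.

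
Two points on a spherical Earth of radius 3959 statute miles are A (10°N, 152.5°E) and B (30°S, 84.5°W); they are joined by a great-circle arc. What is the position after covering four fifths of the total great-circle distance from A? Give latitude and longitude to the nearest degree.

Convert each endpoint to a unit vector on the sphere (x = cos φ cos λ, y = cos φ sin λ, z = sin φ).
The central angle between the endpoints is δ = arccos(p₁·p₂) ≈ 2.155 rad (123.5°).
Interpolate at f = 4/5 with slerp weights a = sin((1−f)δ)/sin δ ≈ 0.501, b = sin(fδ)/sin δ ≈ 1.185.
p = a·p₁ + b·p₂ ≈ (-0.339, -0.794, -0.505); φ = arcsin(p_z) ≈ -30.36°, λ = atan2(p_y, p_x) ≈ -113.14°.

≈ (30°S, 113°W)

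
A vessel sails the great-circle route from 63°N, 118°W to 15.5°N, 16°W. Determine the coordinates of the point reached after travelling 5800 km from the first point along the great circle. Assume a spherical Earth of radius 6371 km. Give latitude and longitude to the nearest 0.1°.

≈ 40.9°N, 33.0°W

Write both endpoints as unit vectors p₁, p₂ with components (cos φ cos λ, cos φ sin λ, sin φ).
The central angle between the endpoints is δ = arccos(p₁·p₂) ≈ 1.423 rad (81.5°). The total great-circle distance is δ·R ≈ 1.423 × 6371 ≈ 9067 km, so the target fraction is f = 5800/9067 ≈ 0.640.
Interpolate at f ≈ 0.640 with slerp weights a = sin((1−f)δ)/sin δ ≈ 0.496, b = sin(fδ)/sin δ ≈ 0.798.
p = a·p₁ + b·p₂ ≈ (0.634, -0.411, 0.655); φ = arcsin(p_z) ≈ 40.94°, λ = atan2(p_y, p_x) ≈ -32.95°.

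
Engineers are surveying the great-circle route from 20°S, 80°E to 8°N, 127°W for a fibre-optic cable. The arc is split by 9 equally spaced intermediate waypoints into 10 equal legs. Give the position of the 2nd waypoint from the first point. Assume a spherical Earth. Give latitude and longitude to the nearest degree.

≈ 28°S, 112°E

The haversine formula gives a central angle δ ≈ 2.640 rad (151.2°) between the endpoints.
Interpolate at f = 2/10 with slerp weights a = sin((1−f)δ)/sin δ ≈ 1.782, b = sin(fδ)/sin δ ≈ 1.047.
p = a·p₁ + b·p₂ ≈ (-0.333, 0.821, -0.464); φ = arcsin(p_z) ≈ -27.63°, λ = atan2(p_y, p_x) ≈ 112.10°.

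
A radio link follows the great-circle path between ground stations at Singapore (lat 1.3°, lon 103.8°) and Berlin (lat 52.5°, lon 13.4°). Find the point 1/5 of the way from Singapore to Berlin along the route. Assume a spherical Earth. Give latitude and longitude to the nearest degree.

From cos δ = sin φ₁ sin φ₂ + cos φ₁ cos φ₂ cos Δλ, the central angle is δ ≈ 1.557 rad (89.2°).
Interpolate at f = 1/5 with slerp weights a = sin((1−f)δ)/sin δ ≈ 0.948, b = sin(fδ)/sin δ ≈ 0.306.
p = a·p₁ + b·p₂ ≈ (-0.045, 0.963, 0.265); φ = arcsin(p_z) ≈ 15.34°, λ = atan2(p_y, p_x) ≈ 92.65°.

≈ lat 15°, lon 93°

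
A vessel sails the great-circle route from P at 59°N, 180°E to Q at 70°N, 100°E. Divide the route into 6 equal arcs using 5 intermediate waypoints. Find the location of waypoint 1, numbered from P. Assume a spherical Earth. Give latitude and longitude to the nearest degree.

Convert each endpoint to a unit vector on the sphere (x = cos φ cos λ, y = cos φ sin λ, z = sin φ).
The central angle between the endpoints is δ = arccos(p₁·p₂) ≈ 0.581 rad (33.3°).
Interpolate at f = 1/6 with slerp weights a = sin((1−f)δ)/sin δ ≈ 0.848, b = sin(fδ)/sin δ ≈ 0.176.
p = a·p₁ + b·p₂ ≈ (-0.447, 0.059, 0.892); φ = arcsin(p_z) ≈ 63.18°, λ = atan2(p_y, p_x) ≈ 172.44°.

≈ 63°N, 172°E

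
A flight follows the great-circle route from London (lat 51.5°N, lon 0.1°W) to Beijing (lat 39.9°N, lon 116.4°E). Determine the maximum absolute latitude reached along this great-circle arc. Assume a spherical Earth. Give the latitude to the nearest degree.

The great circle lies in the plane with unit normal n̂ = (p₁ × p₂)/|p₁ × p₂|.
Here n̂_z ≈ +0.446; the vertex latitude is φ_max = arccos|n̂_z| ≈ 63.5°.
Check via Clairaut: cos φ_max = |cos φ₁| · sin C = cos(51.5°)·sin(45.8°) ≈ 0.446, again giving ≈ 63.5°.

≈ 63°N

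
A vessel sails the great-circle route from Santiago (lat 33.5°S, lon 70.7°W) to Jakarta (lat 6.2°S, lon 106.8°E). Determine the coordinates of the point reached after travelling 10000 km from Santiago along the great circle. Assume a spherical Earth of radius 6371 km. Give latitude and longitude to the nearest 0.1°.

Write both endpoints as unit vectors p₁, p₂ with components (cos φ cos λ, cos φ sin λ, sin φ).
The central angle between the endpoints is δ = arccos(p₁·p₂) ≈ 2.447 rad (140.2°). The total great-circle distance is δ·R ≈ 2.447 × 6371 ≈ 15593 km, so the target fraction is f = 10000/15593 ≈ 0.641.
Interpolate at f ≈ 0.641 with slerp weights a = sin((1−f)δ)/sin δ ≈ 1.203, b = sin(fδ)/sin δ ≈ 1.563.
p = a·p₁ + b·p₂ ≈ (-0.118, 0.541, -0.833); φ = arcsin(p_z) ≈ -56.37°, λ = atan2(p_y, p_x) ≈ 102.27°.

≈ lat 56.4°S, lon 102.3°E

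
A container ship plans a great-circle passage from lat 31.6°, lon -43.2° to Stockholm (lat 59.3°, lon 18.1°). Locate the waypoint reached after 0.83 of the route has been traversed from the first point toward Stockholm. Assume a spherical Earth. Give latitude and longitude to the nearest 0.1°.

Write both endpoints as unit vectors p₁, p₂ with components (cos φ cos λ, cos φ sin λ, sin φ).
The central angle between the endpoints is δ = arccos(p₁·p₂) ≈ 0.851 rad (48.7°).
Interpolate at f = 0.83 with slerp weights a = sin((1−f)δ)/sin δ ≈ 0.192, b = sin(fδ)/sin δ ≈ 0.863.
p = a·p₁ + b·p₂ ≈ (0.538, 0.025, 0.843); φ = arcsin(p_z) ≈ 57.42°, λ = atan2(p_y, p_x) ≈ 2.67°.

≈ lat 57.4°, lon 2.7°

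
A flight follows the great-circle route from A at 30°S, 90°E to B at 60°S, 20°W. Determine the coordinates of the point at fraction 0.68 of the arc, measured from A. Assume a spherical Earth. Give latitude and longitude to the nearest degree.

≈ 64°S, 31°E

Convert each endpoint to a unit vector on the sphere (x = cos φ cos λ, y = cos φ sin λ, z = sin φ).
The central angle between the endpoints is δ = arccos(p₁·p₂) ≈ 1.282 rad (73.4°).
Interpolate at f = 0.68 with slerp weights a = sin((1−f)δ)/sin δ ≈ 0.416, b = sin(fδ)/sin δ ≈ 0.799.
p = a·p₁ + b·p₂ ≈ (0.375, 0.224, -0.900); φ = arcsin(p_z) ≈ -64.10°, λ = atan2(p_y, p_x) ≈ 30.81°.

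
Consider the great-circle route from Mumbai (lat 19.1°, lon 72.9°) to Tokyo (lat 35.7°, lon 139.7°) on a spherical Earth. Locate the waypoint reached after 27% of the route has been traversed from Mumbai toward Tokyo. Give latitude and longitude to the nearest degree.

Write both endpoints as unit vectors p₁, p₂ with components (cos φ cos λ, cos φ sin λ, sin φ).
The central angle between the endpoints is δ = arccos(p₁·p₂) ≈ 1.055 rad (60.4°).
Interpolate at f = 0.27 with slerp weights a = sin((1−f)δ)/sin δ ≈ 0.800, b = sin(fδ)/sin δ ≈ 0.323.
p = a·p₁ + b·p₂ ≈ (0.022, 0.893, 0.450); φ = arcsin(p_z) ≈ 26.77°, λ = atan2(p_y, p_x) ≈ 88.57°.

≈ lat 27°, lon 89°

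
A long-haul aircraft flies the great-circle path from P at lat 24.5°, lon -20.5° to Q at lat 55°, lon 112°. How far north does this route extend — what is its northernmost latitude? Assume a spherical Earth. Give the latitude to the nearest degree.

≈ 67°

The great circle lies in the plane with unit normal n̂ = (p₁ × p₂)/|p₁ × p₂|.
Here n̂_z ≈ +0.385; the vertex latitude is φ_max = arccos|n̂_z| ≈ 67.4°.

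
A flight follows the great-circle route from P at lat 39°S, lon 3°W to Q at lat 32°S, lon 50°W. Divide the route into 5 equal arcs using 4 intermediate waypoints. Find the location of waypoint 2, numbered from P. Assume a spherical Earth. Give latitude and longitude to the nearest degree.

From cos δ = sin φ₁ sin φ₂ + cos φ₁ cos φ₂ cos Δλ, the central angle is δ ≈ 0.671 rad (38.5°).
Interpolate at f = 2/5 with slerp weights a = sin((1−f)δ)/sin δ ≈ 0.630, b = sin(fδ)/sin δ ≈ 0.427.
p = a·p₁ + b·p₂ ≈ (0.722, -0.303, -0.623); φ = arcsin(p_z) ≈ -38.51°, λ = atan2(p_y, p_x) ≈ -22.76°.

≈ lat 39°S, lon 23°W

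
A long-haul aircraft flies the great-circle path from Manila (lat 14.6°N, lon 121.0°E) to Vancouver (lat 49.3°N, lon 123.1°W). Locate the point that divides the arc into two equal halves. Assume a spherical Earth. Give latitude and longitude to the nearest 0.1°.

The haversine formula gives a central angle δ ≈ 1.655 rad (94.8°) between the endpoints.
Interpolate at f = 1/2 with slerp weights a = sin((1−f)δ)/sin δ ≈ 0.739, b = sin(fδ)/sin δ ≈ 0.739.
p = a·p₁ + b·p₂ ≈ (-0.632, 0.209, 0.747); φ = arcsin(p_z) ≈ 48.29°, λ = atan2(p_y, p_x) ≈ 161.66°.

≈ lat 48.3°N, lon 161.7°E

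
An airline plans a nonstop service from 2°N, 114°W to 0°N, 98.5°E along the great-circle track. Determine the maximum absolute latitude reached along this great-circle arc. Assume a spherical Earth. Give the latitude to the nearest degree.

The great circle lies in the plane with unit normal n̂ = (p₁ × p₂)/|p₁ × p₂|.
Here n̂_z ≈ -0.998; the vertex latitude is φ_max = arccos|n̂_z| ≈ 3.7°.
Check via Clairaut: cos φ_max = |cos φ₁| · sin C = cos(2.0°)·sin(86.9°) ≈ 0.998, again giving ≈ 3.7°.

≈ 4°N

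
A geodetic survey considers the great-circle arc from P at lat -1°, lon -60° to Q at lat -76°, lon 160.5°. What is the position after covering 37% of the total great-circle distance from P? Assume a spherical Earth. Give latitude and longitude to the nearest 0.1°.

≈ lat -37.3°, lon -66.9°

From cos δ = sin φ₁ sin φ₂ + cos φ₁ cos φ₂ cos Δλ, the central angle is δ ≈ 1.739 rad (99.6°).
Interpolate at f = 0.37 with slerp weights a = sin((1−f)δ)/sin δ ≈ 0.902, b = sin(fδ)/sin δ ≈ 0.608.
p = a·p₁ + b·p₂ ≈ (0.312, -0.732, -0.606); φ = arcsin(p_z) ≈ -37.30°, λ = atan2(p_y, p_x) ≈ -66.90°.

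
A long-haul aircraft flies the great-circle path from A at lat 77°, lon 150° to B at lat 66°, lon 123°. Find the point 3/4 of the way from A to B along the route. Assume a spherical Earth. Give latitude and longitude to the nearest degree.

≈ lat 69°, lon 127°

Write both endpoints as unit vectors p₁, p₂ with components (cos φ cos λ, cos φ sin λ, sin φ).
The central angle between the endpoints is δ = arccos(p₁·p₂) ≈ 0.239 rad (13.7°).
Interpolate at f = 3/4 with slerp weights a = sin((1−f)δ)/sin δ ≈ 0.252, b = sin(fδ)/sin δ ≈ 0.753.
p = a·p₁ + b·p₂ ≈ (-0.216, 0.285, 0.934); φ = arcsin(p_z) ≈ 69.03°, λ = atan2(p_y, p_x) ≈ 127.13°.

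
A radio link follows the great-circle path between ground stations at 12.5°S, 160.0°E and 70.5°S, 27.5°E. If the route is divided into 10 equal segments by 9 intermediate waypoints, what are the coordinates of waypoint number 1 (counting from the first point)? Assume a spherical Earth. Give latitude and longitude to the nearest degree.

≈ 21°S, 158°E

Convert each endpoint to a unit vector on the sphere (x = cos φ cos λ, y = cos φ sin λ, z = sin φ).
The central angle between the endpoints is δ = arccos(p₁·p₂) ≈ 1.587 rad (90.9°).
Interpolate at f = 1/10 with slerp weights a = sin((1−f)δ)/sin δ ≈ 0.990, b = sin(fδ)/sin δ ≈ 0.158.
p = a·p₁ + b·p₂ ≈ (-0.861, 0.355, -0.363); φ = arcsin(p_z) ≈ -21.30°, λ = atan2(p_y, p_x) ≈ 157.61°.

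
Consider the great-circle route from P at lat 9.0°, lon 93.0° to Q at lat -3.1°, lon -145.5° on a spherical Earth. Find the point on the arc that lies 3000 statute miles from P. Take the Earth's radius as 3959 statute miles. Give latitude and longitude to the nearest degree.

From cos δ = sin φ₁ sin φ₂ + cos φ₁ cos φ₂ cos Δλ, the central angle is δ ≈ 2.122 rad (121.6°). The total great-circle distance is δ·R ≈ 2.122 × 3959 ≈ 8401 mi, so the target fraction is f = 3000/8401 ≈ 0.357.
Interpolate at f ≈ 0.357 with slerp weights a = sin((1−f)δ)/sin δ ≈ 1.149, b = sin(fδ)/sin δ ≈ 0.807.
p = a·p₁ + b·p₂ ≈ (-0.723, 0.677, 0.136); φ = arcsin(p_z) ≈ 7.82°, λ = atan2(p_y, p_x) ≈ 136.90°.

≈ lat 8°, lon 137°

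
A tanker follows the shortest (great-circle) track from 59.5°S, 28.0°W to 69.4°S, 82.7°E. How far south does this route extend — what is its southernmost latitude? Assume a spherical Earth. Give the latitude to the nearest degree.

≈ 76°S

The great circle lies in the plane with unit normal n̂ = (p₁ × p₂)/|p₁ × p₂|.
Here n̂_z ≈ +0.250; the vertex latitude is φ_max = arccos|n̂_z| ≈ 75.5°.
Check via Clairaut: cos φ_max = |cos φ₁| · sin C = cos(59.5°)·sin(150.5°) ≈ 0.250, again giving ≈ 75.5°.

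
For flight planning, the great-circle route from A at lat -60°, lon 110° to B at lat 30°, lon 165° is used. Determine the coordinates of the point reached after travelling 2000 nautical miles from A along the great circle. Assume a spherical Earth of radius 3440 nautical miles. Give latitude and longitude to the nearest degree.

From cos δ = sin φ₁ sin φ₂ + cos φ₁ cos φ₂ cos Δλ, the central angle is δ ≈ 1.757 rad (100.6°). The total great-circle distance is δ·R ≈ 1.757 × 3440 ≈ 6042 nmi, so the target fraction is f = 2000/6042 ≈ 0.331.
Interpolate at f ≈ 0.331 with slerp weights a = sin((1−f)δ)/sin δ ≈ 0.939, b = sin(fδ)/sin δ ≈ 0.559.
p = a·p₁ + b·p₂ ≈ (-0.628, 0.566, -0.534); φ = arcsin(p_z) ≈ -32.26°, λ = atan2(p_y, p_x) ≈ 137.95°.

≈ lat -32°, lon 138°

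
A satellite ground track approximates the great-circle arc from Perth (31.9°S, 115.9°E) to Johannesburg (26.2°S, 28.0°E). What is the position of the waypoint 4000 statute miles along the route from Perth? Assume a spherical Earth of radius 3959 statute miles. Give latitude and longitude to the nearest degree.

≈ (33°S, 46°E)

From cos δ = sin φ₁ sin φ₂ + cos φ₁ cos φ₂ cos Δλ, the central angle is δ ≈ 1.307 rad (74.9°). The total great-circle distance is δ·R ≈ 1.307 × 3959 ≈ 5172 mi, so the target fraction is f = 4000/5172 ≈ 0.773.
Interpolate at f ≈ 0.773 with slerp weights a = sin((1−f)δ)/sin δ ≈ 0.302, b = sin(fδ)/sin δ ≈ 0.877.
p = a·p₁ + b·p₂ ≈ (0.583, 0.601, -0.547); φ = arcsin(p_z) ≈ -33.17°, λ = atan2(p_y, p_x) ≈ 45.85°.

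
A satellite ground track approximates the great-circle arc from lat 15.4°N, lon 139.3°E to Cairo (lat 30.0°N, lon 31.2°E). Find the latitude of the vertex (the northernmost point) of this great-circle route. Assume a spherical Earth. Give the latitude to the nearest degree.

The great circle lies in the plane with unit normal n̂ = (p₁ × p₂)/|p₁ × p₂|.
Here n̂_z ≈ -0.800; the vertex latitude is φ_max = arccos|n̂_z| ≈ 36.9°.
Check via Clairaut: cos φ_max = |cos φ₁| · sin C = cos(15.4°)·sin(56.1°) ≈ 0.800, again giving ≈ 36.9°.

≈ 37°N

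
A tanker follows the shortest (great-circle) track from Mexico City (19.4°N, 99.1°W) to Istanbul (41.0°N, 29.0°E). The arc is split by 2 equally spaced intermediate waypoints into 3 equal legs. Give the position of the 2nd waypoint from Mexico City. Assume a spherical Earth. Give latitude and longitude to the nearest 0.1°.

≈ (54.9°N, 19.1°W)

The haversine formula gives a central angle δ ≈ 1.794 rad (102.8°) between the endpoints.
Interpolate at f = 2/3 with slerp weights a = sin((1−f)δ)/sin δ ≈ 0.577, b = sin(fδ)/sin δ ≈ 0.954.
p = a·p₁ + b·p₂ ≈ (0.544, -0.189, 0.818); φ = arcsin(p_z) ≈ 54.86°, λ = atan2(p_y, p_x) ≈ -19.12°.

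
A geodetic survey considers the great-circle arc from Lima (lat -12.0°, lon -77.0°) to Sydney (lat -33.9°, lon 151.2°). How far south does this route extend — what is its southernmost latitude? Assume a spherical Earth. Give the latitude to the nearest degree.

≈ -48°

The great circle lies in the plane with unit normal n̂ = (p₁ × p₂)/|p₁ × p₂|.
Here n̂_z ≈ -0.669; the vertex latitude is φ_max = arccos|n̂_z| ≈ 48.0°.
Check via Clairaut: cos φ_max = |cos φ₁| · sin C = cos(12.0°)·sin(136.9°) ≈ 0.669, again giving ≈ 48.0°.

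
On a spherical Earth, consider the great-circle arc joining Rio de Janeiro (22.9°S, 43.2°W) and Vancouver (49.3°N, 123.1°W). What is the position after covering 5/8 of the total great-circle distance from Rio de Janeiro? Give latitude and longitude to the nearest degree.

Convert each endpoint to a unit vector on the sphere (x = cos φ cos λ, y = cos φ sin λ, z = sin φ).
The central angle between the endpoints is δ = arccos(p₁·p₂) ≈ 1.762 rad (100.9°).
Interpolate at f = 5/8 with slerp weights a = sin((1−f)δ)/sin δ ≈ 0.625, b = sin(fδ)/sin δ ≈ 0.908.
p = a·p₁ + b·p₂ ≈ (0.096, -0.890, 0.445); φ = arcsin(p_z) ≈ 26.44°, λ = atan2(p_y, p_x) ≈ -83.83°.

≈ 26°N, 84°W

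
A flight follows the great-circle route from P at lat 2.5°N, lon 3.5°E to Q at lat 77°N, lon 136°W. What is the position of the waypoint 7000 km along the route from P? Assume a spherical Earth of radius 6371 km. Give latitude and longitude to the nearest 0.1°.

Convert each endpoint to a unit vector on the sphere (x = cos φ cos λ, y = cos φ sin λ, z = sin φ).
The central angle between the endpoints is δ = arccos(p₁·p₂) ≈ 1.700 rad (97.4°). The total great-circle distance is δ·R ≈ 1.700 × 6371 ≈ 10828 km, so the target fraction is f = 7000/10828 ≈ 0.646.
Interpolate at f ≈ 0.646 with slerp weights a = sin((1−f)δ)/sin δ ≈ 0.570, b = sin(fδ)/sin δ ≈ 0.898.
p = a·p₁ + b·p₂ ≈ (0.423, -0.106, 0.900); φ = arcsin(p_z) ≈ 64.15°, λ = atan2(p_y, p_x) ≈ -14.01°.

≈ lat 64.1°N, lon 14.0°W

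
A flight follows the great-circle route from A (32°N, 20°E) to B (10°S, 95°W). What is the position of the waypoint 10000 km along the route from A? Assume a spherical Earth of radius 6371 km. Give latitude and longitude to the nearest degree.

Convert each endpoint to a unit vector on the sphere (x = cos φ cos λ, y = cos φ sin λ, z = sin φ).
The central angle between the endpoints is δ = arccos(p₁·p₂) ≈ 2.032 rad (116.4°). The total great-circle distance is δ·R ≈ 2.032 × 6371 ≈ 12946 km, so the target fraction is f = 10000/12946 ≈ 0.772.
Interpolate at f ≈ 0.772 with slerp weights a = sin((1−f)δ)/sin δ ≈ 0.498, b = sin(fδ)/sin δ ≈ 1.117.
p = a·p₁ + b·p₂ ≈ (0.301, -0.951, 0.070); φ = arcsin(p_z) ≈ 4.02°, λ = atan2(p_y, p_x) ≈ -72.43°.

≈ (4°N, 72°W)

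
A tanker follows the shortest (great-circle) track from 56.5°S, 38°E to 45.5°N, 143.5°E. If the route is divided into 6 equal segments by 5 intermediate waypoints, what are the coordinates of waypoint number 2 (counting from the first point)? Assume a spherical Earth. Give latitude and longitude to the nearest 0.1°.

The haversine formula gives a central angle δ ≈ 2.344 rad (134.3°) between the endpoints.
Interpolate at f = 2/6 with slerp weights a = sin((1−f)δ)/sin δ ≈ 1.397, b = sin(fδ)/sin δ ≈ 0.983.
p = a·p₁ + b·p₂ ≈ (0.053, 0.885, -0.463); φ = arcsin(p_z) ≈ -27.59°, λ = atan2(p_y, p_x) ≈ 86.55°.

≈ 27.6°S, 86.5°E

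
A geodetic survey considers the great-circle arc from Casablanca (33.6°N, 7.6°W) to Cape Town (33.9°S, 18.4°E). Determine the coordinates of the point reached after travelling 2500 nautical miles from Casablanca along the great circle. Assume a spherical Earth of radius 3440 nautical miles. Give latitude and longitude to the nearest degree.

≈ 6°S, 7°E

The haversine formula gives a central angle δ ≈ 1.253 rad (71.8°) between the endpoints. The total great-circle distance is δ·R ≈ 1.253 × 3440 ≈ 4309 nmi, so the target fraction is f = 2500/4309 ≈ 0.580.
Interpolate at f ≈ 0.580 with slerp weights a = sin((1−f)δ)/sin δ ≈ 0.529, b = sin(fδ)/sin δ ≈ 0.700.
p = a·p₁ + b·p₂ ≈ (0.987, 0.125, -0.098); φ = arcsin(p_z) ≈ -5.60°, λ = atan2(p_y, p_x) ≈ 7.22°.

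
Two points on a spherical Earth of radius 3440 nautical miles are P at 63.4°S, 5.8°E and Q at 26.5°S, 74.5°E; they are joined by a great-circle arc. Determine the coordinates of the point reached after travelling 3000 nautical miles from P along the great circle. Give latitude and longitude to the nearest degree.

≈ 33°S, 70°E

Write both endpoints as unit vectors p₁, p₂ with components (cos φ cos λ, cos φ sin λ, sin φ).
The central angle between the endpoints is δ = arccos(p₁·p₂) ≈ 0.995 rad (57.0°). The total great-circle distance is δ·R ≈ 0.995 × 3440 ≈ 3423 nmi, so the target fraction is f = 3000/3423 ≈ 0.877.
Interpolate at f ≈ 0.877 with slerp weights a = sin((1−f)δ)/sin δ ≈ 0.146, b = sin(fδ)/sin δ ≈ 0.913.
p = a·p₁ + b·p₂ ≈ (0.283, 0.794, -0.538); φ = arcsin(p_z) ≈ -32.55°, λ = atan2(p_y, p_x) ≈ 70.35°.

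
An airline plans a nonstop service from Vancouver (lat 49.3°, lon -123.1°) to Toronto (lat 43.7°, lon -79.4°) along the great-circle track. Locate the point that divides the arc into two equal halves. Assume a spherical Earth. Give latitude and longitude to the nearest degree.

Write both endpoints as unit vectors p₁, p₂ with components (cos φ cos λ, cos φ sin λ, sin φ).
The central angle between the endpoints is δ = arccos(p₁·p₂) ≈ 0.526 rad (30.2°).
Interpolate at f = 1/2 with slerp weights a = sin((1−f)δ)/sin δ ≈ 0.518, b = sin(fδ)/sin δ ≈ 0.518.
p = a·p₁ + b·p₂ ≈ (-0.116, -0.651, 0.750); φ = arcsin(p_z) ≈ 48.62°, λ = atan2(p_y, p_x) ≈ -100.07°.

≈ lat 49°, lon -100°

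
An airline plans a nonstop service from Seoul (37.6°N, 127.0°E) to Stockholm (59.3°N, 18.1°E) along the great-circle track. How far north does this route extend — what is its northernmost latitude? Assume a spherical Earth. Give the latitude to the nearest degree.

The great circle lies in the plane with unit normal n̂ = (p₁ × p₂)/|p₁ × p₂|.
Here n̂_z ≈ -0.416; the vertex latitude is φ_max = arccos|n̂_z| ≈ 65.4°.
Check via Clairaut: cos φ_max = |cos φ₁| · sin C = cos(37.6°)·sin(31.7°) ≈ 0.416, again giving ≈ 65.4°.

≈ 65°N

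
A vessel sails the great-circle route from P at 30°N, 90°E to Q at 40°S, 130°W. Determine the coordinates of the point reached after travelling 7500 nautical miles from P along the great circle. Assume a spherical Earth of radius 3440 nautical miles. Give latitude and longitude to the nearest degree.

The haversine formula gives a central angle δ ≈ 2.549 rad (146.1°) between the endpoints. The total great-circle distance is δ·R ≈ 2.549 × 3440 ≈ 8769 nmi, so the target fraction is f = 7500/8769 ≈ 0.855.
Interpolate at f ≈ 0.855 with slerp weights a = sin((1−f)δ)/sin δ ≈ 0.646, b = sin(fδ)/sin δ ≈ 1.469.
p = a·p₁ + b·p₂ ≈ (-0.723, -0.302, -0.621); φ = arcsin(p_z) ≈ -38.39°, λ = atan2(p_y, p_x) ≈ -157.30°.

≈ 38°S, 157°W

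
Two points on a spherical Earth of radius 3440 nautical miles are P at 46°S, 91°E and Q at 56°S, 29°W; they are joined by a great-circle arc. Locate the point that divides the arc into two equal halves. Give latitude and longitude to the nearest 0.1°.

≈ 67.6°S, 41.6°E

The haversine formula gives a central angle δ ≈ 1.157 rad (66.3°) between the endpoints.
Interpolate at f = 1/2 with slerp weights a = sin((1−f)δ)/sin δ ≈ 0.597, b = sin(fδ)/sin δ ≈ 0.597.
p = a·p₁ + b·p₂ ≈ (0.285, 0.253, -0.925); φ = arcsin(p_z) ≈ -67.61°, λ = atan2(p_y, p_x) ≈ 41.60°.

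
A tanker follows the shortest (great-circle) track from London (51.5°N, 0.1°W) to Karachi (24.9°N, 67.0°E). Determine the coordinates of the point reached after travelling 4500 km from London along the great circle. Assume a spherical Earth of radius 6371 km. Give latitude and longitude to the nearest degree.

Convert each endpoint to a unit vector on the sphere (x = cos φ cos λ, y = cos φ sin λ, z = sin φ).
The central angle between the endpoints is δ = arccos(p₁·p₂) ≈ 0.989 rad (56.7°). The total great-circle distance is δ·R ≈ 0.989 × 6371 ≈ 6303 km, so the target fraction is f = 4500/6303 ≈ 0.714.
Interpolate at f ≈ 0.714 with slerp weights a = sin((1−f)δ)/sin δ ≈ 0.334, b = sin(fδ)/sin δ ≈ 0.777.
p = a·p₁ + b·p₂ ≈ (0.483, 0.648, 0.589); φ = arcsin(p_z) ≈ 36.05°, λ = atan2(p_y, p_x) ≈ 53.29°.

≈ (36°N, 53°E)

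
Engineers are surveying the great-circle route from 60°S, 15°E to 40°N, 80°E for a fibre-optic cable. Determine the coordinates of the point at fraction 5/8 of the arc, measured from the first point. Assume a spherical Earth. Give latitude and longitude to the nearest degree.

≈ 1°N, 61°E

The haversine formula gives a central angle δ ≈ 1.977 rad (113.3°) between the endpoints.
Interpolate at f = 5/8 with slerp weights a = sin((1−f)δ)/sin δ ≈ 0.735, b = sin(fδ)/sin δ ≈ 1.028.
p = a·p₁ + b·p₂ ≈ (0.492, 0.870, 0.024); φ = arcsin(p_z) ≈ 1.39°, λ = atan2(p_y, p_x) ≈ 60.54°.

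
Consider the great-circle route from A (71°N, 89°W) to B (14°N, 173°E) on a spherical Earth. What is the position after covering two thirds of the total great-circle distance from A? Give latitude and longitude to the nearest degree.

≈ (39°N, 176°W)

Write both endpoints as unit vectors p₁, p₂ with components (cos φ cos λ, cos φ sin λ, sin φ).
The central angle between the endpoints is δ = arccos(p₁·p₂) ≈ 1.385 rad (79.4°).
Interpolate at f = 2/3 with slerp weights a = sin((1−f)δ)/sin δ ≈ 0.453, b = sin(fδ)/sin δ ≈ 0.812.
p = a·p₁ + b·p₂ ≈ (-0.779, -0.052, 0.625); φ = arcsin(p_z) ≈ 38.67°, λ = atan2(p_y, p_x) ≈ -176.21°.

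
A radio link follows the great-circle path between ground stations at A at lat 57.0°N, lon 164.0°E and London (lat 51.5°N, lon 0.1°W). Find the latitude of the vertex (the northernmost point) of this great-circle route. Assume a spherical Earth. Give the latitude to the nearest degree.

≈ 84°N

The great circle lies in the plane with unit normal n̂ = (p₁ × p₂)/|p₁ × p₂|.
Here n̂_z ≈ -0.098; the vertex latitude is φ_max = arccos|n̂_z| ≈ 84.4°.
Check via Clairaut: cos φ_max = |cos φ₁| · sin C = cos(57.0°)·sin(10.4°) ≈ 0.098, again giving ≈ 84.4°.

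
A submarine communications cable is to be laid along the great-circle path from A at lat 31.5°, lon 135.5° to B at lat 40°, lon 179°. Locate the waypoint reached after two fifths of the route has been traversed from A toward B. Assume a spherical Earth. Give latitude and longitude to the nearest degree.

≈ lat 37°, lon 152°

The haversine formula gives a central angle δ ≈ 0.627 rad (35.9°) between the endpoints.
Interpolate at f = 2/5 with slerp weights a = sin((1−f)δ)/sin δ ≈ 0.626, b = sin(fδ)/sin δ ≈ 0.423.
p = a·p₁ + b·p₂ ≈ (-0.705, 0.380, 0.599); φ = arcsin(p_z) ≈ 36.81°, λ = atan2(p_y, p_x) ≈ 151.68°.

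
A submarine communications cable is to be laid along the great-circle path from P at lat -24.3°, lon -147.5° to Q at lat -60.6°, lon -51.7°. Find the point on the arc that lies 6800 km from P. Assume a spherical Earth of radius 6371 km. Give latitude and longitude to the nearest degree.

Write both endpoints as unit vectors p₁, p₂ with components (cos φ cos λ, cos φ sin λ, sin φ).
The central angle between the endpoints is δ = arccos(p₁·p₂) ≈ 1.252 rad (71.7°). The total great-circle distance is δ·R ≈ 1.252 × 6371 ≈ 7977 km, so the target fraction is f = 6800/7977 ≈ 0.852.
Interpolate at f ≈ 0.852 with slerp weights a = sin((1−f)δ)/sin δ ≈ 0.193, b = sin(fδ)/sin δ ≈ 0.922.
p = a·p₁ + b·p₂ ≈ (0.132, -0.450, -0.883); φ = arcsin(p_z) ≈ -62.03°, λ = atan2(p_y, p_x) ≈ -73.67°.

≈ lat -62°, lon -74°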